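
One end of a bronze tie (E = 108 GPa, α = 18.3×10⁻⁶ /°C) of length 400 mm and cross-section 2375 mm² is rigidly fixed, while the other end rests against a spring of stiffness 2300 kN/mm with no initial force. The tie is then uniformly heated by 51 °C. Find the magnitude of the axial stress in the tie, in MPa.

If the spring were absent the tie would lengthen by αΔT L = 18.3×10⁻⁶ × 51 × 400 = 0.3733 mm.
Let P be the compressive force at the spring. The tie shortens elastically by PL/(AE) and the spring compresses by P/k; together these equal δ_free.
So P = δ_free / [L/(AE) + 1/k] = 0.3733 / [ 400/(2375×108×10³) + 1/(2300×10³) ].
P = 0.3733 / 1.994×10⁻⁶ = 187200 N.
σ = P/A = 187200/2375 = 78.82 MPa.

σ ≈ 78.8 MPa (compressive)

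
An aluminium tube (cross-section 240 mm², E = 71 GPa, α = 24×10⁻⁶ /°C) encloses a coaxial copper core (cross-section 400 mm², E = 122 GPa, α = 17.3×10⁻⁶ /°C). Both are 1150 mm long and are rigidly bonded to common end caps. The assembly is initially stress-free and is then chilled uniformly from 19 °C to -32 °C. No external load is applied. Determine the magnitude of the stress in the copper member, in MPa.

Equilibrium of a rigid end plate with no external load gives equal and opposite internal forces ±P in the two members. Since α_{aluminium} > α_{copper}, cooling drives the aluminium into tension and the copper into compression.
Compatibility of the two members (thermal + elastic change equal): (α₁ − α₂)ΔT = P·[1/(A₁E₁) + 1/(A₂E₂)].
|α₁ − α₂|·ΔT = 6.7×10⁻⁶ × 51 = 0.0003417.
1/(A₁E₁) + 1/(A₂E₂) = 1/(240×71×10³) + 1/(400×122×10³) = 7.918×10⁻⁸ N⁻¹.
P = 0.0003417 / 7.918×10⁻⁸ = 4316 N = 4.316 kN.
σ_{copper} = P/A₂ = 4316/400 = 10.79 MPa, compressive.

σ ≈ 10.8 MPa (compressive)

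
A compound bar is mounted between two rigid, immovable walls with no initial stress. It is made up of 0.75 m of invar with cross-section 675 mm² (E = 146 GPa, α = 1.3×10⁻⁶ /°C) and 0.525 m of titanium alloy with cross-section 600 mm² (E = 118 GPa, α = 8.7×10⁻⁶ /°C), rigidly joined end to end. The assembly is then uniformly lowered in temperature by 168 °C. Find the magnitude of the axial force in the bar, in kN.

With the walls removed the bar would change length by δ_free = Σ αᵢΔT Lᵢ = 1.3×10⁻⁶×168×750 + 8.7×10⁻⁶×168×525 = 0.9311 mm.
The walls prevent any net length change, so an axial force P (same in every segment) develops. Compatibility: P · Σ Lᵢ/(AᵢEᵢ) = δ_free.
The series flexibility is Σ Lᵢ/(AᵢEᵢ) = 750/(675×146×10³) + 525/(600×118×10³) = 1.503×10⁻⁵ mm/N.
Hence P = δ_free / Σ(L/AE) = 0.9311/1.503×10⁻⁵ = 61.97 kN (tensile).

P ≈ 62 kN (tensile)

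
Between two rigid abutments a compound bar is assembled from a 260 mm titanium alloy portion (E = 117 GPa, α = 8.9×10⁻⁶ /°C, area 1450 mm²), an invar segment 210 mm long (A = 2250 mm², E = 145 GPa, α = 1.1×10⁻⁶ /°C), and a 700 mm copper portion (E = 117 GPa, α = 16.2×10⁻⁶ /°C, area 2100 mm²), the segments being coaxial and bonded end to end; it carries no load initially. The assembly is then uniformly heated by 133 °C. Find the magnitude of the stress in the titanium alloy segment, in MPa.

Free thermal expansion of the whole bar: Σ αᵢΔT Lᵢ = 8.9×10⁻⁶×133×260 + 1.1×10⁻⁶×133×210 + 16.2×10⁻⁶×133×700 = 1.847 mm.
Since the ends are fixed, an axial force P builds up, equal in every segment, with P · Σ Lᵢ/(AᵢEᵢ) = δ_free.
Σ Lᵢ/(AᵢEᵢ) = 260/(1450×117×10³) + 210/(2250×145×10³) + 700/(2100×117×10³) = 5.025×10⁻⁶ mm/N.
Hence P = δ_free / Σ(L/AE) = 1.847/5.025×10⁻⁶ = 367.5 kN (compressive).
σ_{titanium alloy} = P / A = 367500 / 1450 = 253.4 MPa.

σ ≈ 253 MPa (compressive)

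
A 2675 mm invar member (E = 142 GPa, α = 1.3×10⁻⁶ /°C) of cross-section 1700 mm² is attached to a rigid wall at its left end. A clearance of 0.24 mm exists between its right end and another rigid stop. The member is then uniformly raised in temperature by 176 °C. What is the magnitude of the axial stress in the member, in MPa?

Free thermal elongation = αΔT L = 1.3×10⁻⁶ × 176 × 2675 = 0.612 mm.
The gap closes (δ_free > 0.24 mm) and the wall then resists a further 0.612 − 0.24 = 0.372 mm of expansion.
Compatibility: PL/(AE) = 0.372 mm, so σ = P/A = E × (0.372/2675) = 19.75 MPa.

σ ≈ 19.7 MPa (compressive)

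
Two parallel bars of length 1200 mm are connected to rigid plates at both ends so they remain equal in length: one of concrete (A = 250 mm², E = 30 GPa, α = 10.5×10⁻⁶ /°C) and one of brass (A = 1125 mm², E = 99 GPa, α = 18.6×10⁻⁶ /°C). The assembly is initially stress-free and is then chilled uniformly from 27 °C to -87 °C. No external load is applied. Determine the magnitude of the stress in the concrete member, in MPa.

Both members must finish at the same length. With the larger α, the brass tends to over-contract; the plates restrain it, putting the brass in tension and the concrete in compression. With no external load the two internal forces are equal and opposite, magnitude P.
Setting the final lengths equal and cancelling L: (α₁ − α₂)ΔT = P/(A₁E₁) + P/(A₂E₂).
|α₁ − α₂|·ΔT = 8.1×10⁻⁶ × 114 = 0.0009234.
1/(A₁E₁) + 1/(A₂E₂) = 1/(250×30×10³) + 1/(1125×99×10³) = 1.423×10⁻⁷ N⁻¹.
So P = 0.0009234 / 1.423×10⁻⁷ = 6.489 kN.
σ_{concrete} = P/A₁ = 6489/250 = 25.95 MPa, compressive.

σ ≈ 26 MPa (compressive)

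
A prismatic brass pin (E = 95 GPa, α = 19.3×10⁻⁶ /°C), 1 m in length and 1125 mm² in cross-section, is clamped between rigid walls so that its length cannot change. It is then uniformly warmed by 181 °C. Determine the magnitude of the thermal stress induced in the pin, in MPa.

The supports are rigid, so the total axial strain is zero. The restrained thermal strain is ε = αΔT = 19.3×10⁻⁶ × 181 = 3493.3×10⁻⁶.
The stress required to suppress this strain is σ = Eε = 95×10³ × 3493.3×10⁻⁶ = 331.9 MPa, compressive since the pin is trying to expand.

σ ≈ 332 MPa (compressive)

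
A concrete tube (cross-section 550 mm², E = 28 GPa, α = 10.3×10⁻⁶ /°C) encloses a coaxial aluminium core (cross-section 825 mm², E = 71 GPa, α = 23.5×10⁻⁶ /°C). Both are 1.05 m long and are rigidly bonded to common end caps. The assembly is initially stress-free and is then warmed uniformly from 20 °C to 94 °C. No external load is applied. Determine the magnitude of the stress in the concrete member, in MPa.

σ ≈ 21.7 MPa (tensile)

The aluminium has the larger α, so on heating it would change length more than the concrete if both were free. The rigid plates force a common final length, so the aluminium is put into compression and the concrete into tension, with equal and opposite forces P (no external load).
Equating the net (thermal + elastic) strains gives |α₁ − α₂|·ΔT = P·[1/(A₁E₁) + 1/(A₂E₂)].
|α₁ − α₂|·ΔT = 13.2×10⁻⁶ × 74 = 0.0009768.
1/(A₁E₁) + 1/(A₂E₂) = 1/(550×28×10³) + 1/(825×71×10³) = 8.201×10⁻⁸ N⁻¹.
So P = 0.0009768 / 8.201×10⁻⁸ = 11.91 kN.
σ_{concrete} = P/A₁ = 11910/550 = 21.66 MPa, tensile.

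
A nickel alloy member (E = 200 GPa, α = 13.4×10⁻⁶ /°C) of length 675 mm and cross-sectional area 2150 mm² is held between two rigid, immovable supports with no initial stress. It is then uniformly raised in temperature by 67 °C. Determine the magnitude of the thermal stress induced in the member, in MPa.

With length fixed, the mechanical strain must cancel the thermal strain αΔT = 13.4×10⁻⁶ × 67 = 897.8×10⁻⁶.
Hence σ = E·αΔT = 200×10³ × 897.8×10⁻⁶ = 179.6 MPa, compressive.

σ ≈ 180 MPa (compressive)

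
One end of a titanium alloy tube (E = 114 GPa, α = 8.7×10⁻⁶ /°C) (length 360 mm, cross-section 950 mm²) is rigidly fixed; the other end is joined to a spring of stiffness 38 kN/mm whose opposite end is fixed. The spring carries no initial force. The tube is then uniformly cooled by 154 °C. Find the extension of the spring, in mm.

δ ≈ 0.428 mm

If the spring were absent the tube would shorten by αΔT L = 8.7×10⁻⁶ × 154 × 360 = 0.4823 mm.
With a force P in the spring, the elastic change of the tube is PL/(AE) and that of the spring is P/k; compatibility requires their sum to equal δ_free.
P [ L/(AE) + 1/k ] = δ_free → P [ 360/(950×114×10³) + 1/(38×10³) ] = 0.4823.
P = 0.4823 / 2.964×10⁻⁵ = 16270 N.
Spring extension = P/k = 16270/(38×10³) = 0.4282 mm.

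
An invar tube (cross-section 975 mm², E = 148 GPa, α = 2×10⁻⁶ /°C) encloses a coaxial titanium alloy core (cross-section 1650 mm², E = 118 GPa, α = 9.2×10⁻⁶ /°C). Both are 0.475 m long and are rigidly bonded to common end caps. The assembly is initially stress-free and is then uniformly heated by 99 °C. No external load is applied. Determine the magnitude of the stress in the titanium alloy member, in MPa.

σ ≈ 35.8 MPa (compressive)

The titanium alloy has the larger α, so on heating it would change length more than the invar if both were free. The rigid plates force a common final length, so the titanium alloy is put into compression and the invar into tension, with equal and opposite forces P (no external load).
Setting the final lengths equal and cancelling L: (α₁ − α₂)ΔT = P/(A₁E₁) + P/(A₂E₂).
|α₁ − α₂|·ΔT = 7.2×10⁻⁶ × 99 = 0.0007128.
1/(A₁E₁) + 1/(A₂E₂) = 1/(975×148×10³) + 1/(1650×118×10³) = 1.207×10⁻⁸ N⁻¹.
So P = 0.0007128 / 1.207×10⁻⁸ = 59.07 kN.
σ_{titanium alloy} = P/A₂ = 59070/1650 = 35.8 MPa, compressive.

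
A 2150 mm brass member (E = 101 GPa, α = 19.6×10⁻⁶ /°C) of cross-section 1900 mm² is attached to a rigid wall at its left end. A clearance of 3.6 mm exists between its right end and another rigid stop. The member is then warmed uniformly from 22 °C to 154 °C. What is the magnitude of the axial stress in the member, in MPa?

Free thermal elongation = αΔT L = 19.6×10⁻⁶ × 132 × 2150 = 5.562 mm.
This exceeds the 3.6 mm gap, so the wall pushes back. The portion of expansion that must be recovered elastically is δ_free − gap = 5.562 − 3.6 = 1.962 mm.
So σ = E(δ_free − g)/L = 101×10³ × 1.962/2150 = 92.19 MPa.

σ ≈ 92.2 MPa (compressive)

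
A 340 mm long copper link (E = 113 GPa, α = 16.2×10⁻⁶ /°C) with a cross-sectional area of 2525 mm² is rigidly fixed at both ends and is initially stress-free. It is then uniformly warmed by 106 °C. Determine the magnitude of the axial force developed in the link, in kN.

P ≈ 490 kN (compressive)

With zero net strain, σ = E·αΔT = 113 GPa × 16.2×10⁻⁶ × 106 = 194 MPa.
Then P = σA = 194 × 2525 mm² = 490 kN, compressive.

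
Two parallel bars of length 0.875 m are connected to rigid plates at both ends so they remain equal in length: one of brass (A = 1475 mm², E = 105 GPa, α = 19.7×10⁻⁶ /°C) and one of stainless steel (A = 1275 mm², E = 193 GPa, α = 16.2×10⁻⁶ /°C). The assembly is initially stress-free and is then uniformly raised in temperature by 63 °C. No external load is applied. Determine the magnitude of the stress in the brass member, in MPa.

σ ≈ 14.2 MPa (compressive)

Equilibrium of a rigid end plate with no external load gives equal and opposite internal forces ±P in the two members. Since α_{brass} > α_{stainless steel}, heating drives the brass into compression and the stainless steel into tension.
Compatibility of the two members (thermal + elastic change equal): (α₁ − α₂)ΔT = P·[1/(A₁E₁) + 1/(A₂E₂)].
|α₁ − α₂|·ΔT = 3.5×10⁻⁶ × 63 = 0.0002205.
1/(A₁E₁) + 1/(A₂E₂) = 1/(1475×105×10³) + 1/(1275×193×10³) = 1.052×10⁻⁸ N⁻¹.
So P = 0.0002205 / 1.052×10⁻⁸ = 20.96 kN.
σ_{brass} = P/A₁ = 20960/1475 = 14.21 MPa, compressive.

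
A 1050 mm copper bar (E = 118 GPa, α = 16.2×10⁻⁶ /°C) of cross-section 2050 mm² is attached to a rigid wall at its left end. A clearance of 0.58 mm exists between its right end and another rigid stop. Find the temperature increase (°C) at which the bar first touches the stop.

Contact occurs when the free expansion equals the gap: αΔT L = 0.58 mm.
So ΔT = g/(αL) = 0.58/(16.2×10⁻⁶ × 1050) = 34.1 °C.

ΔT ≈ 34.1 °C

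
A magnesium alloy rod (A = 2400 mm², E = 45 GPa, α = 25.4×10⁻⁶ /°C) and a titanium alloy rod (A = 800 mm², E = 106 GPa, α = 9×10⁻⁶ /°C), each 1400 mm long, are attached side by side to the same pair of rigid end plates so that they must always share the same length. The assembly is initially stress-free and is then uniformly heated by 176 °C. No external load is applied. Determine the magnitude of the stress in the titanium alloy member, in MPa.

σ ≈ 171 MPa (tensile)

The magnesium alloy has the larger α, so on heating it would change length more than the titanium alloy if both were free. The rigid plates force a common final length, so the magnesium alloy is put into compression and the titanium alloy into tension, with equal and opposite forces P (no external load).
Compatibility of the two members (thermal + elastic change equal): (α₁ − α₂)ΔT = P·[1/(A₁E₁) + 1/(A₂E₂)].
|α₁ − α₂|·ΔT = 16.4×10⁻⁶ × 176 = 0.002886.
1/(A₁E₁) + 1/(A₂E₂) = 1/(2400×45×10³) + 1/(800×106×10³) = 2.105×10⁻⁸ N⁻¹.
So P = 0.002886 / 2.105×10⁻⁸ = 137.1 kN.
σ_{titanium alloy} = P/A₂ = 137100/800 = 171.4 MPa, tensile.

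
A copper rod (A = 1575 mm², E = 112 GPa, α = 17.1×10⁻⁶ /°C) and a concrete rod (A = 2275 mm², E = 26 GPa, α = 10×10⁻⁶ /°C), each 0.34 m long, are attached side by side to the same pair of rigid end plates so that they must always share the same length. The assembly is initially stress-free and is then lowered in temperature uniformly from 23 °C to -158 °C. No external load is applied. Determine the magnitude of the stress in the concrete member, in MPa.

σ ≈ 25 MPa (compressive)

Both members must finish at the same length. With the larger α, the copper tends to over-contract; the plates restrain it, putting the copper in tension and the concrete in compression. With no external load the two internal forces are equal and opposite, magnitude P.
Compatibility of the two members (thermal + elastic change equal): (α₁ − α₂)ΔT = P·[1/(A₁E₁) + 1/(A₂E₂)].
|α₁ − α₂|·ΔT = 7.1×10⁻⁶ × 181 = 0.001285.
1/(A₁E₁) + 1/(A₂E₂) = 1/(1575×112×10³) + 1/(2275×26×10³) = 2.258×10⁻⁸ N⁻¹.
P = 0.001285 / 2.258×10⁻⁸ = 56930 N = 56.93 kN.
σ_{concrete} = P/A₂ = 56930/2275 = 25.02 MPa, compressive.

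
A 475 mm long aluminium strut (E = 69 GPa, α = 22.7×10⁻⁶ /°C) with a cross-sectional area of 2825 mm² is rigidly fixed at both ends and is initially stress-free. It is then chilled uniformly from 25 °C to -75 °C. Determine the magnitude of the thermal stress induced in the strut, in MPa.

The supports are rigid, so the total axial strain is zero. The restrained thermal strain is ε = αΔT = 22.7×10⁻⁶ × 100 = 2270×10⁻⁶.
The stress required to suppress this strain is σ = Eε = 69×10³ × 2270×10⁻⁶ = 156.6 MPa, tensile since the strut is trying to contract.

σ ≈ 157 MPa (tensile)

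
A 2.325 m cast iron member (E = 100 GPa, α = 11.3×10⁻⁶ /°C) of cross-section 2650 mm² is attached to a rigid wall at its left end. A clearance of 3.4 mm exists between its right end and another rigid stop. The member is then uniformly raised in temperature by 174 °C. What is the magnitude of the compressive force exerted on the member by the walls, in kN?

P ≈ 134 kN

If the wall were absent the member would grow by αΔT L = 11.3×10⁻⁶ × 174 × 2325 = 4.571 mm.
The gap closes (δ_free > 3.4 mm) and the wall then resists a further 4.571 − 3.4 = 1.171 mm of expansion.
Compatibility: PL/(AE) = 1.171 mm, so σ = P/A = E × (1.171/2325) = 50.38 MPa.
Force on the wall = σA = 50.38 × 2650 mm² = 133.5 kN.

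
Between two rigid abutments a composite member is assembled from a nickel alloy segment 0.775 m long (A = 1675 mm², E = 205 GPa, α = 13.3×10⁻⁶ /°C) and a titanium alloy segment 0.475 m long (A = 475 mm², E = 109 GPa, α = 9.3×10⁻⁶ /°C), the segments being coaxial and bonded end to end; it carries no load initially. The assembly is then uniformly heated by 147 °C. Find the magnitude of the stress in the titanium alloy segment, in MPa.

Free thermal expansion of the whole bar: Σ αᵢΔT Lᵢ = 13.3×10⁻⁶×147×775 + 9.3×10⁻⁶×147×475 = 2.165 mm.
Since the ends are fixed, an axial force P builds up, equal in every segment, with P · Σ Lᵢ/(AᵢEᵢ) = δ_free.
The series flexibility is Σ Lᵢ/(AᵢEᵢ) = 775/(1675×205×10³) + 475/(475×109×10³) = 1.143×10⁻⁵ mm/N.
So P = 2.165 / 1.143×10⁻⁵ = 189.4 kN, compressive.
σ_{titanium alloy} = P / A = 189400 / 475 = 398.6 MPa.

σ ≈ 399 MPa (compressive)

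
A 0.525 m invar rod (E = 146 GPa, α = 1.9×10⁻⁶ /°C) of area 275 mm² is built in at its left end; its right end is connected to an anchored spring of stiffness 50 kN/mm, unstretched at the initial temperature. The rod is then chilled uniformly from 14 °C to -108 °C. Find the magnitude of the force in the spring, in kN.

If the spring were absent the rod would shorten by αΔT L = 1.9×10⁻⁶ × 122 × 525 = 0.1217 mm.
Let P be the tensile force in the spring. The rod extends elastically by PL/(AE) and the spring stretches by P/k; together these equal δ_free.
So P = δ_free / [L/(AE) + 1/k] = 0.1217 / [ 525/(275×146×10³) + 1/(50×10³) ].
P = 0.1217 / 3.308×10⁻⁵ = 3679 N.

P ≈ 3.68 kN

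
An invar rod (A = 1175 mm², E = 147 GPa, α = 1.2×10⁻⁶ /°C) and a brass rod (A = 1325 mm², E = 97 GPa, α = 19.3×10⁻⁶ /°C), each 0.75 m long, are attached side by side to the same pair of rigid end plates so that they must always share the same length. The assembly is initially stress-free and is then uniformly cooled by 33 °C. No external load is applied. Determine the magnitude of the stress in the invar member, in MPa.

Both members must finish at the same length. With the larger α, the brass tends to over-contract; the plates restrain it, putting the brass in tension and the invar in compression. With no external load the two internal forces are equal and opposite, magnitude P.
Equating the net (thermal + elastic) strains gives |α₁ − α₂|·ΔT = P·[1/(A₁E₁) + 1/(A₂E₂)].
|α₁ − α₂|·ΔT = 18.1×10⁻⁶ × 33 = 0.0005973.
1/(A₁E₁) + 1/(A₂E₂) = 1/(1175×147×10³) + 1/(1325×97×10³) = 1.357×10⁻⁸ N⁻¹.
So P = 0.0005973 / 1.357×10⁻⁸ = 44.02 kN.
σ_{invar} = P/A₁ = 44020/1175 = 37.46 MPa, compressive.

σ ≈ 37.5 MPa (compressive)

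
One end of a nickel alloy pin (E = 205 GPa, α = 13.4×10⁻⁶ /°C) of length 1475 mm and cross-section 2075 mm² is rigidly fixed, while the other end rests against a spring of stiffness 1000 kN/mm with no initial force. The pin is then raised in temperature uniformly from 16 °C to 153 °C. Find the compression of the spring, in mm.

δ ≈ 0.606 mm

Free thermal expansion: δ_free = αΔT L = 13.4×10⁻⁶ × 137 × 1475 = 2.708 mm.
With a force P in the spring, the elastic change of the pin is PL/(AE) and that of the spring is P/k; compatibility requires their sum to equal δ_free.
So P = δ_free / [L/(AE) + 1/k] = 2.708 / [ 1475/(2075×205×10³) + 1/(1000×10³) ].
P = 2.708 / 4.468×10⁻⁶ = 606100 N.
Spring compression = P/k = 606100/(1000×10³) = 0.6061 mm.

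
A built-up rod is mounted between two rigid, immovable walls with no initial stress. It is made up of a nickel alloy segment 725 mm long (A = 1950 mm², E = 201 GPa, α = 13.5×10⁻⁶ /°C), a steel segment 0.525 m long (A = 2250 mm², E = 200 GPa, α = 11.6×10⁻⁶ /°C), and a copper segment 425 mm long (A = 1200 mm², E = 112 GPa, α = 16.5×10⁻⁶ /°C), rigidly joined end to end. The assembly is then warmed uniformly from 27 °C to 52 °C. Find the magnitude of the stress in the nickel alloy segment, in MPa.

σ ≈ 47.5 MPa (compressive)

With the walls removed the bar would change length by δ_free = Σ αᵢΔT Lᵢ = 13.5×10⁻⁶×25×725 + 11.6×10⁻⁶×25×525 + 16.5×10⁻⁶×25×425 = 0.5722 mm.
The walls prevent any net length change, so an axial force P (same in every segment) develops. Compatibility: P · Σ Lᵢ/(AᵢEᵢ) = δ_free.
The series flexibility is Σ Lᵢ/(AᵢEᵢ) = 725/(1950×201×10³) + 525/(2250×200×10³) + 425/(1200×112×10³) = 6.179×10⁻⁶ mm/N.
So P = 0.5722 / 6.179×10⁻⁶ = 92.62 kN, compressive.
σ_{nickel alloy} = P / A = 92620 / 1950 = 47.5 MPa.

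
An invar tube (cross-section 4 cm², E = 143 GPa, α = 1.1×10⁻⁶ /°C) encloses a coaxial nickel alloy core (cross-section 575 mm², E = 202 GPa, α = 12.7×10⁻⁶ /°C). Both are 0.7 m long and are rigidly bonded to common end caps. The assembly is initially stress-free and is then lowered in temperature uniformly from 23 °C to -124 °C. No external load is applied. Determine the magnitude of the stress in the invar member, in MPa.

Both members must finish at the same length. With the larger α, the nickel alloy tends to over-contract; the plates restrain it, putting the nickel alloy in tension and the invar in compression. With no external load the two internal forces are equal and opposite, magnitude P.
Equating the net (thermal + elastic) strains gives |α₁ − α₂|·ΔT = P·[1/(A₁E₁) + 1/(A₂E₂)].
|α₁ − α₂|·ΔT = 11.6×10⁻⁶ × 147 = 0.001705.
1/(A₁E₁) + 1/(A₂E₂) = 1/(400×143×10³) + 1/(575×202×10³) = 2.609×10⁻⁸ N⁻¹.
P = 0.001705 / 2.609×10⁻⁸ = 65350 N = 65.35 kN.
σ_{invar} = P/A₁ = 65350/400 = 163.4 MPa, compressive.

σ ≈ 163 MPa (compressive)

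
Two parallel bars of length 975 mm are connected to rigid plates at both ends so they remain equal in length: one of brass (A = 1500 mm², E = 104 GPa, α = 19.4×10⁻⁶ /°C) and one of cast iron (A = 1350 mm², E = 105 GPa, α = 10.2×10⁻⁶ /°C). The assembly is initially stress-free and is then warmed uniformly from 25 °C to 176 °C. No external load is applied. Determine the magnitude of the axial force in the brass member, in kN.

Equilibrium of a rigid end plate with no external load gives equal and opposite internal forces ±P in the two members. Since α_{brass} > α_{cast iron}, heating drives the brass into compression and the cast iron into tension.
Compatibility of the two members (thermal + elastic change equal): (α₁ − α₂)ΔT = P·[1/(A₁E₁) + 1/(A₂E₂)].
|α₁ − α₂|·ΔT = 9.2×10⁻⁶ × 151 = 0.001389.
1/(A₁E₁) + 1/(A₂E₂) = 1/(1500×104×10³) + 1/(1350×105×10³) = 1.346×10⁻⁸ N⁻¹.
So P = 0.001389 / 1.346×10⁻⁸ = 103.2 kN.

P ≈ 103 kN (compressive in the brass)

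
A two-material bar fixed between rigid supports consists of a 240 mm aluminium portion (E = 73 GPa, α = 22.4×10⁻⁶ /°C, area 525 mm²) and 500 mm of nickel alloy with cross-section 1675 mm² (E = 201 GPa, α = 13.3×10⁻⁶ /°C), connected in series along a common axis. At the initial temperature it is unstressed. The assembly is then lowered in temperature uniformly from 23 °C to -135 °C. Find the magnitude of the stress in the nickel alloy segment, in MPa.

Free thermal contraction of the whole bar: Σ αᵢΔT Lᵢ = 22.4×10⁻⁶×158×240 + 13.3×10⁻⁶×158×500 = 1.9 mm.
Since the ends are fixed, an axial force P builds up, equal in every segment, with P · Σ Lᵢ/(AᵢEᵢ) = δ_free.
The series flexibility is Σ Lᵢ/(AᵢEᵢ) = 240/(525×73×10³) + 500/(1675×201×10³) = 7.747×10⁻⁶ mm/N.
P = 1.9 / 7.747×10⁻⁶ = 245300 N = 245.3 kN, tensile.
σ_{nickel alloy} = P / A = 245300 / 1675 = 146.4 MPa.

σ ≈ 146 MPa (tensile)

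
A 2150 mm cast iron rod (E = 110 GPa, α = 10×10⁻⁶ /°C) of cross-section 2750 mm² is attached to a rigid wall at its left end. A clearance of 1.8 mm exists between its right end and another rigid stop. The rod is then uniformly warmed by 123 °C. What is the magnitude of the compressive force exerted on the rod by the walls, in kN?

P ≈ 119 kN

Free thermal elongation = αΔT L = 10×10⁻⁶ × 123 × 2150 = 2.644 mm.
The gap closes (δ_free > 1.8 mm) and the wall then resists a further 2.644 − 1.8 = 0.8445 mm of expansion.
So σ = E(δ_free − g)/L = 110×10³ × 0.8445/2150 = 43.21 MPa.
P = σA = 43.21 × 2750 = 118.8 kN.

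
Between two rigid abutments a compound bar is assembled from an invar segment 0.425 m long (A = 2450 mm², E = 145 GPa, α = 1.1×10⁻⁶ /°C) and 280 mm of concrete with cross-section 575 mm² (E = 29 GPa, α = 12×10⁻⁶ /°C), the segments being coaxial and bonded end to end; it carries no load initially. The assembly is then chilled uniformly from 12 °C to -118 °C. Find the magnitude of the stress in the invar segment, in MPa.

σ ≈ 11.3 MPa (tensile)

Free thermal contraction of the whole bar: Σ αᵢΔT Lᵢ = 1.1×10⁻⁶×130×425 + 12×10⁻⁶×130×280 = 0.4976 mm.
Since the ends are fixed, an axial force P builds up, equal in every segment, with P · Σ Lᵢ/(AᵢEᵢ) = δ_free.
Σ Lᵢ/(AᵢEᵢ) = 425/(2450×145×10³) + 280/(575×29×10³) = 1.799×10⁻⁵ mm/N.
So P = 0.4976 / 1.799×10⁻⁵ = 27.66 kN, tensile.
σ_{invar} = P / A = 27660 / 2450 = 11.29 MPa.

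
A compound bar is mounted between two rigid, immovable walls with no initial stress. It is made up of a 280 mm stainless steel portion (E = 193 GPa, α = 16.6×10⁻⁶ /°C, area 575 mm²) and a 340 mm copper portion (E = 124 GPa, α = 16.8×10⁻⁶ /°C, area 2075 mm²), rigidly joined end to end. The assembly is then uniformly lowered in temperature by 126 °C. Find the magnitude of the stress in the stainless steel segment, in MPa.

σ ≈ 591 MPa (tensile)

Free thermal contraction of the whole bar: Σ αᵢΔT Lᵢ = 16.6×10⁻⁶×126×280 + 16.8×10⁻⁶×126×340 = 1.305 mm.
Since the ends are fixed, an axial force P builds up, equal in every segment, with P · Σ Lᵢ/(AᵢEᵢ) = δ_free.
The series flexibility is Σ Lᵢ/(AᵢEᵢ) = 280/(575×193×10³) + 340/(2075×124×10³) = 3.845×10⁻⁶ mm/N.
So P = 1.305 / 3.845×10⁻⁶ = 339.5 kN, tensile.
σ_{stainless steel} = P / A = 339500 / 575 = 590.5 MPa.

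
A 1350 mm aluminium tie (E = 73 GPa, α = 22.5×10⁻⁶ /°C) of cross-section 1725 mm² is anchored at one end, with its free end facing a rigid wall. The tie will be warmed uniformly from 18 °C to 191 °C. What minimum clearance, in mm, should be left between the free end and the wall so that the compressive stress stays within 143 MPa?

With no wall the tie would lengthen by αΔT L = 22.5×10⁻⁶ × 173 × 1350 = 5.255 mm.
A stress of 143 MPa corresponds to the wall pushing the tie back by σL/E = 143×1350/(73×10³) = 2.645 mm.
The gap must absorb the remainder: g_min = 5.255 − 2.645 = 2.61 mm.

g ≈ 2.61 mm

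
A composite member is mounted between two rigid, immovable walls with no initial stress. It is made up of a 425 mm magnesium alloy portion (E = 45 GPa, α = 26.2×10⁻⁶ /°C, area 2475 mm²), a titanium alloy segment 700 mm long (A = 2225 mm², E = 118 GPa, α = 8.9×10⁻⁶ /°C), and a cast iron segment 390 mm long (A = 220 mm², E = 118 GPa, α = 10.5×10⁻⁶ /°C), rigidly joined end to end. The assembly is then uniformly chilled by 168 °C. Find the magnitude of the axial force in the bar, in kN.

With the walls removed the bar would change length by δ_free = Σ αᵢΔT Lᵢ = 26.2×10⁻⁶×168×425 + 8.9×10⁻⁶×168×700 + 10.5×10⁻⁶×168×390 = 3.605 mm.
The rigid supports impose zero overall length change; the single axial force P common to all segments must satisfy P Σ Lᵢ/(AᵢEᵢ) = δ_free.
Σ Lᵢ/(AᵢEᵢ) = 425/(2475×45×10³) + 700/(2225×118×10³) + 390/(220×118×10³) = 2.151×10⁻⁵ mm/N.
Hence P = δ_free / Σ(L/AE) = 3.605/2.151×10⁻⁵ = 167.6 kN (tensile).

P ≈ 168 kN (tensile)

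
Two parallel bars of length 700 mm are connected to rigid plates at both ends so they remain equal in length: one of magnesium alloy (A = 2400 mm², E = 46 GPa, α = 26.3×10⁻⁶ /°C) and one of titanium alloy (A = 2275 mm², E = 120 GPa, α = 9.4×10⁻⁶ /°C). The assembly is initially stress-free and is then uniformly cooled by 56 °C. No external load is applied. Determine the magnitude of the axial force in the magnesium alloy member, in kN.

P ≈ 74.4 kN (tensile in the magnesium alloy)

Both members must finish at the same length. With the larger α, the magnesium alloy tends to over-contract; the plates restrain it, putting the magnesium alloy in tension and the titanium alloy in compression. With no external load the two internal forces are equal and opposite, magnitude P.
Setting the final lengths equal and cancelling L: (α₁ − α₂)ΔT = P/(A₁E₁) + P/(A₂E₂).
|α₁ − α₂|·ΔT = 16.9×10⁻⁶ × 56 = 0.0009464.
1/(A₁E₁) + 1/(A₂E₂) = 1/(2400×46×10³) + 1/(2275×120×10³) = 1.272×10⁻⁸ N⁻¹.
So P = 0.0009464 / 1.272×10⁻⁸ = 74.4 kN.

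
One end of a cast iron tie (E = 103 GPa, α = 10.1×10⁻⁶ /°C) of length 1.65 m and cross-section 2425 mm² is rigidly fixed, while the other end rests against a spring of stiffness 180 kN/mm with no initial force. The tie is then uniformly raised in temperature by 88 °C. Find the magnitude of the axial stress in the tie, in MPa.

If the spring were absent the tie would lengthen by αΔT L = 10.1×10⁻⁶ × 88 × 1650 = 1.467 mm.
With a force P in the spring, the elastic change of the tie is PL/(AE) and that of the spring is P/k; compatibility requires their sum to equal δ_free.
P [ L/(AE) + 1/k ] = δ_free → P [ 1650/(2425×103×10³) + 1/(180×10³) ] = 1.467.
P = 1.467 / 1.216×10⁻⁵ = 120600 N.
σ = P/A = 120600/2425 = 49.73 MPa.

σ ≈ 49.7 MPa (compressive)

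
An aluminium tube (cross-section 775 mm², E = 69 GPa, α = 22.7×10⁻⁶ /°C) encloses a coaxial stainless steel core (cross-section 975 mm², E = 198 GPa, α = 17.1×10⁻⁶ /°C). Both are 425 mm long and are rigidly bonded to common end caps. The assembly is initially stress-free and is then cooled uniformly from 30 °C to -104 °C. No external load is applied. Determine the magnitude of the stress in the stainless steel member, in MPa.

Both members must finish at the same length. With the larger α, the aluminium tends to over-contract; the plates restrain it, putting the aluminium in tension and the stainless steel in compression. With no external load the two internal forces are equal and opposite, magnitude P.
Setting the final lengths equal and cancelling L: (α₁ − α₂)ΔT = P/(A₁E₁) + P/(A₂E₂).
|α₁ − α₂|·ΔT = 5.6×10⁻⁶ × 134 = 0.0007504.
1/(A₁E₁) + 1/(A₂E₂) = 1/(775×69×10³) + 1/(975×198×10³) = 2.388×10⁻⁸ N⁻¹.
P = 0.0007504 / 2.388×10⁻⁸ = 31420 N = 31.42 kN.
σ_{stainless steel} = P/A₂ = 31420/975 = 32.23 MPa, compressive.

σ ≈ 32.2 MPa (compressive)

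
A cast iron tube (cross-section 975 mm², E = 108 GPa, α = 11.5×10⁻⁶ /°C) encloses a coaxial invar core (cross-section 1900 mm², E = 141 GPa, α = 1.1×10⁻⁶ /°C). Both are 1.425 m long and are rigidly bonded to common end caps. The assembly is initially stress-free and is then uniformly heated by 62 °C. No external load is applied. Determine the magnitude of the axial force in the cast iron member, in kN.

Both members must finish at the same length. With the larger α, the cast iron tends to over-expand; the plates restrain it, putting the cast iron in compression and the invar in tension. With no external load the two internal forces are equal and opposite, magnitude P.
Compatibility of the two members (thermal + elastic change equal): (α₁ − α₂)ΔT = P·[1/(A₁E₁) + 1/(A₂E₂)].
|α₁ − α₂|·ΔT = 10.4×10⁻⁶ × 62 = 0.0006448.
1/(A₁E₁) + 1/(A₂E₂) = 1/(975×108×10³) + 1/(1900×141×10³) = 1.323×10⁻⁸ N⁻¹.
So P = 0.0006448 / 1.323×10⁻⁸ = 48.74 kN.

P ≈ 48.7 kN (compressive in the cast iron)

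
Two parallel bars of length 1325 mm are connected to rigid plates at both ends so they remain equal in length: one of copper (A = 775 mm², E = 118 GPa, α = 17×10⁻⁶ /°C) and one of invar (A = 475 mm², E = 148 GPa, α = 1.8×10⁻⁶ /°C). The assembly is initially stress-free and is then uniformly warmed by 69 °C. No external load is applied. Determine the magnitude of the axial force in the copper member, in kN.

Equilibrium of a rigid end plate with no external load gives equal and opposite internal forces ±P in the two members. Since α_{copper} > α_{invar}, heating drives the copper into compression and the invar into tension.
Equating the net (thermal + elastic) strains gives |α₁ − α₂|·ΔT = P·[1/(A₁E₁) + 1/(A₂E₂)].
|α₁ − α₂|·ΔT = 15.2×10⁻⁶ × 69 = 0.001049.
1/(A₁E₁) + 1/(A₂E₂) = 1/(775×118×10³) + 1/(475×148×10³) = 2.516×10⁻⁸ N⁻¹.
So P = 0.001049 / 2.516×10⁻⁸ = 41.69 kN.

P ≈ 41.7 kN (compressive in the copper)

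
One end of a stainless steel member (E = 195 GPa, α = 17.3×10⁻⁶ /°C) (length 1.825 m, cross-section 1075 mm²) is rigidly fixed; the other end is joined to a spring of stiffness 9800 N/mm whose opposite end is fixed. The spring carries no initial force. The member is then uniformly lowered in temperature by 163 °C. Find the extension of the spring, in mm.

If the spring were absent the member would shorten by αΔT L = 17.3×10⁻⁶ × 163 × 1825 = 5.146 mm.
With a force P in the spring, the elastic change of the member is PL/(AE) and that of the spring is P/k; compatibility requires their sum to equal δ_free.
P [ L/(AE) + 1/k ] = δ_free → P [ 1825/(1075×195×10³) + 1/(9800) ] = 5.146.
P = 5.146 / 0.0001107 = 46470 N.
Spring extension = P/k = 46470/(9800) = 4.742 mm.

δ ≈ 4.74 mm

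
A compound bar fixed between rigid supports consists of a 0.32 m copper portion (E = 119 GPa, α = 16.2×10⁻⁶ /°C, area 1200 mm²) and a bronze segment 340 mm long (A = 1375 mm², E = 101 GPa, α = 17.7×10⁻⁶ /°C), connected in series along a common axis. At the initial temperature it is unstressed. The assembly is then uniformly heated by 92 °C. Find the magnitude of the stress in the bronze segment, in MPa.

With the walls removed the bar would change length by δ_free = Σ αᵢΔT Lᵢ = 16.2×10⁻⁶×92×320 + 17.7×10⁻⁶×92×340 = 1.031 mm.
The walls prevent any net length change, so an axial force P (same in every segment) develops. Compatibility: P · Σ Lᵢ/(AᵢEᵢ) = δ_free.
Σ Lᵢ/(AᵢEᵢ) = 320/(1200×119×10³) + 340/(1375×101×10³) = 4.689×10⁻⁶ mm/N.
So P = 1.031 / 4.689×10⁻⁶ = 219.8 kN, compressive.
σ_{bronze} = P / A = 219800 / 1375 = 159.8 MPa.

σ ≈ 160 MPa (compressive)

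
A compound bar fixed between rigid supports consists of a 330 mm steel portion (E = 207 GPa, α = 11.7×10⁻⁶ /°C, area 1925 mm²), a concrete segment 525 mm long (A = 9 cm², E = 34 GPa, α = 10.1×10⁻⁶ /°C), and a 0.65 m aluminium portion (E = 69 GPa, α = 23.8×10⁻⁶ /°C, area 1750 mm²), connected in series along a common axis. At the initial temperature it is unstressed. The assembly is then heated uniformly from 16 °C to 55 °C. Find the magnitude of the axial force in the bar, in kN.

If the supports were absent, the total length change would be Σ αᵢΔT Lᵢ = 11.7×10⁻⁶×39×330 + 10.1×10⁻⁶×39×525 + 23.8×10⁻⁶×39×650 = 0.9607 mm.
Since the ends are fixed, an axial force P builds up, equal in every segment, with P · Σ Lᵢ/(AᵢEᵢ) = δ_free.
Σ Lᵢ/(AᵢEᵢ) = 330/(1925×207×10³) + 525/(900×34×10³) + 650/(1750×69×10³) = 2.337×10⁻⁵ mm/N.
So P = 0.9607 / 2.337×10⁻⁵ = 41.11 kN, compressive.

P ≈ 41.1 kN (compressive)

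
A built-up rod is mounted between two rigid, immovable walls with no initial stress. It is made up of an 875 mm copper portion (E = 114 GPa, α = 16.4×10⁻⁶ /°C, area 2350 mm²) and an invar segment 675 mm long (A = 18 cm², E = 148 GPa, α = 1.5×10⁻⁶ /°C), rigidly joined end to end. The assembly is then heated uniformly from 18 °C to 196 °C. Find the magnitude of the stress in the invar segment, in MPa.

Free thermal expansion of the whole bar: Σ αᵢΔT Lᵢ = 16.4×10⁻⁶×178×875 + 1.5×10⁻⁶×178×675 = 2.735 mm.
The rigid supports impose zero overall length change; the single axial force P common to all segments must satisfy P Σ Lᵢ/(AᵢEᵢ) = δ_free.
Σ Lᵢ/(AᵢEᵢ) = 875/(2350×114×10³) + 675/(1800×148×10³) = 5.8×10⁻⁶ mm/N.
So P = 2.735 / 5.8×10⁻⁶ = 471.5 kN, compressive.
σ_{invar} = P / A = 471500 / 1800 = 261.9 MPa.

σ ≈ 262 MPa (compressive)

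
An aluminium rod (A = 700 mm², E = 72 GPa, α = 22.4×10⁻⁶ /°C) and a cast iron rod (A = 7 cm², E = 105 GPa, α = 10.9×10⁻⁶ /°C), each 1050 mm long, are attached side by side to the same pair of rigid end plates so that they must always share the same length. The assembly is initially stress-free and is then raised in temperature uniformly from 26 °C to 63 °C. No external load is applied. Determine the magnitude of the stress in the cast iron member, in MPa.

σ ≈ 18.2 MPa (tensile)

The aluminium has the larger α, so on heating it would change length more than the cast iron if both were free. The rigid plates force a common final length, so the aluminium is put into compression and the cast iron into tension, with equal and opposite forces P (no external load).
Compatibility of the two members (thermal + elastic change equal): (α₁ − α₂)ΔT = P·[1/(A₁E₁) + 1/(A₂E₂)].
|α₁ − α₂|·ΔT = 11.5×10⁻⁶ × 37 = 0.0004255.
1/(A₁E₁) + 1/(A₂E₂) = 1/(700×72×10³) + 1/(700×105×10³) = 3.345×10⁻⁸ N⁻¹.
So P = 0.0004255 / 3.345×10⁻⁸ = 12.72 kN.
σ_{cast iron} = P/A₂ = 12720/700 = 18.17 MPa, tensile.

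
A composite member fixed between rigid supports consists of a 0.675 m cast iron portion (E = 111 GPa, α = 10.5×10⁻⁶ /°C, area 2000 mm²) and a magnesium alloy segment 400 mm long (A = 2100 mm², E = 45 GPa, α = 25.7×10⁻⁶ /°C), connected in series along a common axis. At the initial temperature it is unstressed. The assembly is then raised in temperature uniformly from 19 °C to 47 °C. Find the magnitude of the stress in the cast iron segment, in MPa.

σ ≈ 33.4 MPa (compressive)

Free thermal expansion of the whole bar: Σ αᵢΔT Lᵢ = 10.5×10⁻⁶×28×675 + 25.7×10⁻⁶×28×400 = 0.4863 mm.
The rigid supports impose zero overall length change; the single axial force P common to all segments must satisfy P Σ Lᵢ/(AᵢEᵢ) = δ_free.
The series flexibility is Σ Lᵢ/(AᵢEᵢ) = 675/(2000×111×10³) + 400/(2100×45×10³) = 7.273×10⁻⁶ mm/N.
P = 0.4863 / 7.273×10⁻⁶ = 66860 N = 66.86 kN, compressive.
σ_{cast iron} = P / A = 66860 / 2000 = 33.43 MPa.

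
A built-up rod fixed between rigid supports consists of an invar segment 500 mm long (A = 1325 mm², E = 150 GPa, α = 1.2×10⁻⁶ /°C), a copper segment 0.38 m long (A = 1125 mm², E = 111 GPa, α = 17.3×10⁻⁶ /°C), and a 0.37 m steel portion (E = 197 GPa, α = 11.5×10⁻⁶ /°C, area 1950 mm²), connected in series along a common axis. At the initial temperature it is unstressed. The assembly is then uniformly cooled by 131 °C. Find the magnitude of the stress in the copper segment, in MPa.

σ ≈ 204 MPa (tensile)

If the supports were absent, the total length change would be Σ αᵢΔT Lᵢ = 1.2×10⁻⁶×131×500 + 17.3×10⁻⁶×131×380 + 11.5×10⁻⁶×131×370 = 1.497 mm.
The rigid supports impose zero overall length change; the single axial force P common to all segments must satisfy P Σ Lᵢ/(AᵢEᵢ) = δ_free.
The series flexibility is Σ Lᵢ/(AᵢEᵢ) = 500/(1325×150×10³) + 380/(1125×111×10³) + 370/(1950×197×10³) = 6.522×10⁻⁶ mm/N.
P = 1.497 / 6.522×10⁻⁶ = 229600 N = 229.6 kN, tensile.
σ_{copper} = P / A = 229600 / 1125 = 204.1 MPa.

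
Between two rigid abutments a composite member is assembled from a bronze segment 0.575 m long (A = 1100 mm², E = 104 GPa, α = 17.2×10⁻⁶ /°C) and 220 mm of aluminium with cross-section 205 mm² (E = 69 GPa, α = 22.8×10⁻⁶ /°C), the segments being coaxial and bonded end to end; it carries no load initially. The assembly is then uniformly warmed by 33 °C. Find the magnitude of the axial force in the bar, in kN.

If the supports were absent, the total length change would be Σ αᵢΔT Lᵢ = 17.2×10⁻⁶×33×575 + 22.8×10⁻⁶×33×220 = 0.4919 mm.
Since the ends are fixed, an axial force P builds up, equal in every segment, with P · Σ Lᵢ/(AᵢEᵢ) = δ_free.
Σ Lᵢ/(AᵢEᵢ) = 575/(1100×104×10³) + 220/(205×69×10³) = 2.058×10⁻⁵ mm/N.
P = 0.4919 / 2.058×10⁻⁵ = 23900 N = 23.9 kN, compressive.

P ≈ 23.9 kN (compressive)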